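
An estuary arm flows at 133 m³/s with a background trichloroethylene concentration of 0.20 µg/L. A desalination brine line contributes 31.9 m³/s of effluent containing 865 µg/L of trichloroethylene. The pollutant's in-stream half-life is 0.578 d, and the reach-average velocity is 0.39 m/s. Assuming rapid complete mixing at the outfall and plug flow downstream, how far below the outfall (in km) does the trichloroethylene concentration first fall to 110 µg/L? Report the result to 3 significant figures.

11.8 km

Mass balance: C = (133.0·0.2000 + 31.90·865.0) / 164.9 = 27620/164.9 = 167.5 µg/L.
Half-life 0.578 d → k = ln 2 / 0.578 = 1.199 d⁻¹.
Set 167.5·exp(−k·t) = 110 → t = ln(167.5/110)/k = 30290 s = 8.415 h.
Distance = v·t = 0.39·30290 = 11810 m = 11.81 km.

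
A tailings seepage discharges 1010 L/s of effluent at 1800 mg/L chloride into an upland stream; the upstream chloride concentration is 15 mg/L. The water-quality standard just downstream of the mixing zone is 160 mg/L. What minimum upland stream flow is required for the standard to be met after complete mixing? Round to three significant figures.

Set C_mix = 160: (Q·15.00 + 1010·1800) / (Q + 1010) = 160
→ Q = 1010·(1800 − 160)/(160 − 15.00) = 11420 L/s.

11400 L/s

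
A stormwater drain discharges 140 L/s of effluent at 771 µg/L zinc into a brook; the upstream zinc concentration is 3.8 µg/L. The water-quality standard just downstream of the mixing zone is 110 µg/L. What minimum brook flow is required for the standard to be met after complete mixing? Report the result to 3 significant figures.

871 L/s

Set C_mix = 110: (Q·3.800 + 140.0·771.0) / (Q + 140.0) = 110
→ Q = 140.0·(771.0 − 110)/(110 − 3.800) = 871.4 L/s.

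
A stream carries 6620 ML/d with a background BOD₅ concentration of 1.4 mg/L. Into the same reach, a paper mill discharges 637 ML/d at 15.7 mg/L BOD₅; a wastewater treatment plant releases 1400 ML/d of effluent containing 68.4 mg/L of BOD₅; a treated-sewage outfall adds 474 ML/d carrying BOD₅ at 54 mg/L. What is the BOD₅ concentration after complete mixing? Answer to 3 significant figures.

Mass balance: C = (6620·1.400 + 637.0·15.70 + 1400·68.40 + 474.0·54.00) / 9131 = 140600/9131 = 15.40 mg/L.

15.4 mg/L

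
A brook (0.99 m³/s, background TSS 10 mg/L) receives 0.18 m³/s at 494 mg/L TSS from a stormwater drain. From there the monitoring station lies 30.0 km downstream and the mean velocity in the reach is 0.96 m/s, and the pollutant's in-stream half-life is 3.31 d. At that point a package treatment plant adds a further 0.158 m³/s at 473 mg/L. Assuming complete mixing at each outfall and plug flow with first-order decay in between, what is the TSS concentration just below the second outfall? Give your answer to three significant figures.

125 mg/L

After mixing, C = (0.9900·10.00 + 0.1800·494.0) / 1.170 = 98.82/1.170 = 84.46 mg/L; combined flow 1.170 m³/s.
Travel time t = 30.0·1000 / 0.96 = 31250 s = 8.681 h.
Half-life 3.31 d → k = ln 2 / 3.31 = 0.2094 d⁻¹.
Applying C = C₀e^(−kt): 84.46 × 0.9271 = 78.30 mg/L.
At the second outfall, C = (1.170·78.30 + 0.1580·473.0) / (1.170 + 0.1580) = 125.3 mg/L.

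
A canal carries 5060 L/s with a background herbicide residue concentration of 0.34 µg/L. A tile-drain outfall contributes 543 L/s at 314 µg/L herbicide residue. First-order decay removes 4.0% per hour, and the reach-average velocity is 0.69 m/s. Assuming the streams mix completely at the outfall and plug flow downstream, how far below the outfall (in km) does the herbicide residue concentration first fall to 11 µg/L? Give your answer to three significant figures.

After mixing, C = (5060·0.3400 + 543.0·314.0) / 5603 = 172200/5603 = 30.74 µg/L.
4.0%/h lost → k = −ln(1 − 0.04) = 0.04082 h⁻¹.
Set 30.74·exp(−k·t) = 11 → t = ln(30.74/11)/k = 90620 s = 25.17 h.
Distance = v·t = 0.69·90620 = 62530 m = 62.53 km.

62.5 km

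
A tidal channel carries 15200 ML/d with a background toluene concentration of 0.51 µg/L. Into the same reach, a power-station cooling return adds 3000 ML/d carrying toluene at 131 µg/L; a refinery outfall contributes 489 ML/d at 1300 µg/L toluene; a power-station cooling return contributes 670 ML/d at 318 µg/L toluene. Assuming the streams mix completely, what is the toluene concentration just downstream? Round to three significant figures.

Mixed concentration C = ΣQC/ΣQ = (15200·0.5100 + 3000·131.0 + 489.0·1300 + 670.0·318.0) / 19360 = 1250000/19360 = 64.54 µg/L.

64.5 µg/L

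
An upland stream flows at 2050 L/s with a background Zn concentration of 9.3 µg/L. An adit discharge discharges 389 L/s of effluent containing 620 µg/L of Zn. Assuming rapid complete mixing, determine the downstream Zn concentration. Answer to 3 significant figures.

107 µg/L

Mixed concentration C = ΣQC/ΣQ = (2050·9.300 + 389.0·620.0) / 2439 = 260200/2439 = 106.7 µg/L.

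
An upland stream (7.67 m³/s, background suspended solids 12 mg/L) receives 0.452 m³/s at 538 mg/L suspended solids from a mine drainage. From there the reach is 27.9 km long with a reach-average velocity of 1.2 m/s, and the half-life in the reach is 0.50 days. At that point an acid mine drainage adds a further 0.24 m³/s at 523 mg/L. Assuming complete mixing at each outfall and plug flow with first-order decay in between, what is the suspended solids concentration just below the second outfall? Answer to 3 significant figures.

Conservation of mass: C = (7.670·12.00 + 0.4520·538.0) / 8.122 = 335.2/8.122 = 41.27 mg/L; combined flow 8.122 m³/s.
Travel time t = 27.9·1000 / 1.2 = 23250 s = 6.458 h.
Half-life 0.50 d → k = ln 2 / 0.50 = 1.386 d⁻¹.
First-order decay: C = 41.27·exp(−k·t) = 41.27·0.6886 = 28.42 mg/L.
At the second outfall, C = (8.122·28.42 + 0.2400·523.0) / (8.122 + 0.2400) = 42.62 mg/L.

42.6 mg/L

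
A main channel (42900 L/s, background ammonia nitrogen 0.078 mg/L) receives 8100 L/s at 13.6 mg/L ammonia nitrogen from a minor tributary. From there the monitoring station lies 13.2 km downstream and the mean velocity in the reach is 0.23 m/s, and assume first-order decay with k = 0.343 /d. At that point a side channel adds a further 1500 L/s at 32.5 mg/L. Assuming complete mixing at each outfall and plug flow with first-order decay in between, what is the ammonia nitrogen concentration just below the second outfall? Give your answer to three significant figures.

Flow-weighted average: C = (42900·0.07800 + 8100·13.60) / 51000 = 113500/51000 = 2.226 mg/L; combined flow 51000 L/s.
Travel time t = 13.2·1000 / 0.23 = 57390 s = 15.94 h.
Applying C = C₀e^(−kt): 2.226 × 0.7963 = 1.772 mg/L.
At the second outfall, C = (51000·1.772 + 1500·32.50) / (51000 + 1500) = 2.650 mg/L.

2.65 mg/L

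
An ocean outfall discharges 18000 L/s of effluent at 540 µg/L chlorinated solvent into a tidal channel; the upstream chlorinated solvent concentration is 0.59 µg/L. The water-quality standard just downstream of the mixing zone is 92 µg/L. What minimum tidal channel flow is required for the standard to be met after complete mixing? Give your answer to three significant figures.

88200 L/s

Set C_mix = 92: (Q·0.5900 + 18000·540.0) / (Q + 18000) = 92
→ Q = 18000·(540.0 − 92)/(92 − 0.5900) = 88220 L/s.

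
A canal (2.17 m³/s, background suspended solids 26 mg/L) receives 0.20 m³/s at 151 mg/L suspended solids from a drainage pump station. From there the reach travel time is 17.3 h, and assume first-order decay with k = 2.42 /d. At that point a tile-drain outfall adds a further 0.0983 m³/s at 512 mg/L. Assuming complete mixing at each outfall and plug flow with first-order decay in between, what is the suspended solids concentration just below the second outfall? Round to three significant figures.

26.5 mg/L

Mixed concentration C = ΣQC/ΣQ = (2.170·26.00 + 0.2000·151.0) / 2.370 = 86.62/2.370 = 36.55 mg/L; combined flow 2.370 m³/s.
Decay over the reach: 36.55·exp(−kt) = 36.55·0.1747 = 6.387 mg/L.
Second outfall: C = (2.370·6.387 + 0.09830·512.0)/2.468 = 26.52 mg/L.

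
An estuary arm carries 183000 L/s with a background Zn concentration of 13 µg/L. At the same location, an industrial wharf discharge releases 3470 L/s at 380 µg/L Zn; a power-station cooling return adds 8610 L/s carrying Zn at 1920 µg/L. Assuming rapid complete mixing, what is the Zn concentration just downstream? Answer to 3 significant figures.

104 µg/L

Conservation of mass: C = (183000·13.00 + 3470·380.0 + 8610·1920) / 195100 = 20230000/195100 = 103.7 µg/L.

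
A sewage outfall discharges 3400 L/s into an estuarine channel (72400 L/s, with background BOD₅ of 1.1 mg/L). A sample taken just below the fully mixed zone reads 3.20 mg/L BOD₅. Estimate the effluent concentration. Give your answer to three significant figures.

Mass balance: 72400·1.100 + 3400·Cₑ = 75800·3.200
→ Cₑ = (75800·3.200 − 72400·1.100) / 3400 = 47.92 mg/L.

47.9 mg/L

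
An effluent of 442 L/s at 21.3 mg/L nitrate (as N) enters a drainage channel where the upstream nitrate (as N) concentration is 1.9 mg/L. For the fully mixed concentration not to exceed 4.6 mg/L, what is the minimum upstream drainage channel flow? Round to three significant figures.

Set C_mix = 4.6: (Q·1.900 + 442.0·21.30) / (Q + 442.0) = 4.6
→ Q = 442.0·(21.30 − 4.6)/(4.6 − 1.900) = 2734 L/s.

2730 L/s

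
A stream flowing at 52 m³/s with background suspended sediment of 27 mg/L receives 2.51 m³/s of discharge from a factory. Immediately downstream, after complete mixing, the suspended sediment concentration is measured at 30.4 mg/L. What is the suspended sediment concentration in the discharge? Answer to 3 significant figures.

101 mg/L

Mass balance: 52.00·27.00 + 2.510·Cₑ = 54.51·30.40
→ Cₑ = (54.51·30.40 − 52.00·27.00) / 2.510 = 100.8 mg/L.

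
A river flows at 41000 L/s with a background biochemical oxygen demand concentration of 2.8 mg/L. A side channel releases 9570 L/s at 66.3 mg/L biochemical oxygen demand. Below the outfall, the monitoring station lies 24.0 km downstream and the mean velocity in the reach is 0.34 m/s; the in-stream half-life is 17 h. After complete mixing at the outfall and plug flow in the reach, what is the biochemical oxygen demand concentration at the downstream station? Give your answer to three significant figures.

6.66 mg/L

Flow-weighted average: C = (41000·2.800 + 9570·66.30) / 50570 = 749300/50570 = 14.82 mg/L.
Travel time t = 24.0·1000 / 0.34 = 70590 s = 19.61 h.
Half-life 17 h → k = ln 2 / 17 = 0.04077 h⁻¹ = 0.9786 d⁻¹.
After decay, C = 14.82 × e^(−kt) = 14.82 × 0.4496 = 6.661 mg/L.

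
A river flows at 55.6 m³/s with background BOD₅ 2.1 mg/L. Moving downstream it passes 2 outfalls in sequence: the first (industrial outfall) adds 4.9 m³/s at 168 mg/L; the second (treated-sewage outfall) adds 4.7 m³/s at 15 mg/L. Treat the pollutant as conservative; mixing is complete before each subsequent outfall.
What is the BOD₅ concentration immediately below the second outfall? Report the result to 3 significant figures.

After outfall 1: Q = 55.60 + 4.900 = 60.50 m³/s; C = (55.60·2.100 + 4.900·168.0)/60.50 = 15.54 mg/L.
After outfall 2: Q = 60.50 + 4.700 = 65.20 m³/s; C = (60.50·15.54 + 4.700·15.00)/65.20 = 15.50 mg/L.

15.5 mg/L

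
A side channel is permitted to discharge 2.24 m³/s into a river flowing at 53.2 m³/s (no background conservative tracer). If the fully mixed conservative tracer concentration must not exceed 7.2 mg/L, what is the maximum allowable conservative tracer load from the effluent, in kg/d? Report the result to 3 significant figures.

Mass balance at the limit: 53.20·0 + 2.240·Cₑ = 55.44·7.2 → Cₑ = 178.2 mg/L.
Load = 2.240 m³/s × 178.2 g/m³ × 86 400 s/d = 34490 kg/d.

34500 kg/d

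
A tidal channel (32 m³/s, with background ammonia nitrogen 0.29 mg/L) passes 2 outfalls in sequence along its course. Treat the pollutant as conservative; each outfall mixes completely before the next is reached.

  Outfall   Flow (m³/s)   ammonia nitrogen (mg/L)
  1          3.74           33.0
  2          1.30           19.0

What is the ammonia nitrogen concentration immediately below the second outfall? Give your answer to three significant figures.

4.25 mg/L

After outfall 1: Q = 32.00 + 3.740 = 35.74 m³/s; C = (32.00·0.2900 + 3.740·33.00)/35.74 = 3.713 mg/L.
After outfall 2: Q = 35.74 + 1.300 = 37.04 m³/s; C = (35.74·3.713 + 1.300·19.00)/37.04 = 4.249 mg/L.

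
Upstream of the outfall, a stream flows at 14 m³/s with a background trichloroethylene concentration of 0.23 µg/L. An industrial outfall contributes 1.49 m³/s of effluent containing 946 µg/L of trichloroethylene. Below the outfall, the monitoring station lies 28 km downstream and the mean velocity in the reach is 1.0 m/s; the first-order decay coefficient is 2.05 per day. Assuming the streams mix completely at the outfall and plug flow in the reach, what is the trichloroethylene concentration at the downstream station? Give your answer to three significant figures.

After mixing, C = (14.00·0.2300 + 1.490·946.0) / 15.49 = 1413/15.49 = 91.20 µg/L.
Travel time t = 28·1000 / 1.0 = 28000 s = 7.778 h.
First-order decay: C = 91.20·exp(−k·t) = 91.20·0.5146 = 46.93 µg/L.

46.9 µg/L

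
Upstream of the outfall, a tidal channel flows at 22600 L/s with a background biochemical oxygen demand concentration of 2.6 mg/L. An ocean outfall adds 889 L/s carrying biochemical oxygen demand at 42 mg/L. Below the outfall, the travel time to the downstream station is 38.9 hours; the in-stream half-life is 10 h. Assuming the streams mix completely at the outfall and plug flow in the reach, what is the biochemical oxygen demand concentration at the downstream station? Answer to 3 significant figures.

0.276 mg/L

After mixing, C = (22600·2.600 + 889.0·42.00) / 23490 = 96100/23490 = 4.091 mg/L.
Half-life 10 h → k = ln 2 / 10 = 0.06931 h⁻¹ = 1.664 d⁻¹.
After decay, C = 4.091 × e^(−kt) = 4.091 × 0.06745 = 0.2760 mg/L.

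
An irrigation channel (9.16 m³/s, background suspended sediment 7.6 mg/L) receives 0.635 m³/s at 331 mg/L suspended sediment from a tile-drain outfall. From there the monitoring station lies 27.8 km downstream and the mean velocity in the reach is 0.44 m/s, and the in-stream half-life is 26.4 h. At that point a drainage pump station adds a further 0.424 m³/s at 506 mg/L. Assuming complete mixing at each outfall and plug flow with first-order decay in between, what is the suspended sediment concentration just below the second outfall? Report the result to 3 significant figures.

Conservation of mass: C = (9.160·7.600 + 0.6350·331.0) / 9.795 = 279.8/9.795 = 28.57 mg/L; combined flow 9.795 m³/s.
Travel time t = 27.8·1000 / 0.44 = 63180 s = 17.55 h.
Half-life 26.4 h → k = ln 2 / 26.4 = 0.02626 h⁻¹ = 0.6301 d⁻¹.
Applying C = C₀e^(−kt): 28.57 × 0.6308 = 18.02 mg/L.
At the second outfall, C = (9.795·18.02 + 0.4240·506.0) / (9.795 + 0.4240) = 38.27 mg/L.

38.3 mg/L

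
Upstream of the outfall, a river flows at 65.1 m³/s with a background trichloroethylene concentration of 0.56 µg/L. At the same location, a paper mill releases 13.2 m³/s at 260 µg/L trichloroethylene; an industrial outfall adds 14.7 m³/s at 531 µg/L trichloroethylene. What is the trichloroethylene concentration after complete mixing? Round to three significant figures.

121 µg/L

After mixing, C = (65.10·0.5600 + 13.20·260.0 + 14.70·531.0) / 93.00 = 11270/93.00 = 121.2 µg/L.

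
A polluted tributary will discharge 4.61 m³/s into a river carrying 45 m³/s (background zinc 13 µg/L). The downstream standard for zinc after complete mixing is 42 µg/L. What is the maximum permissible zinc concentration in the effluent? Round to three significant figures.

325 µg/L

At the limit, (Qr·Cr + Qe·Cₑ)/(Qr + Qe) = 42:
Cₑ = (49.61·42 − 45.00·13.00) / 4.610 = 325.1 µg/L.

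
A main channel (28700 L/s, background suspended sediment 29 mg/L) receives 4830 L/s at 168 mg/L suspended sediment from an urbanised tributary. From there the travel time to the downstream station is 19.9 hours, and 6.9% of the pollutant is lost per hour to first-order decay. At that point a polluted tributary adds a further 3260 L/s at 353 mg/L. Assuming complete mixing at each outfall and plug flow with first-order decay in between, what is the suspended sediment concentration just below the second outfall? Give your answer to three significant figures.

42.0 mg/L

Mass balance: C = (28700·29.00 + 4830·168.0) / 33530 = 1644000/33530 = 49.02 mg/L; combined flow 33530 L/s.
6.9%/h lost → k = −ln(1 − 0.069) = 0.07150 h⁻¹.
First-order decay: C = 49.02·exp(−k·t) = 49.02·0.2410 = 11.82 mg/L.
At the second outfall, C = (33530·11.82 + 3260·353.0) / (33530 + 3260) = 42.05 mg/L.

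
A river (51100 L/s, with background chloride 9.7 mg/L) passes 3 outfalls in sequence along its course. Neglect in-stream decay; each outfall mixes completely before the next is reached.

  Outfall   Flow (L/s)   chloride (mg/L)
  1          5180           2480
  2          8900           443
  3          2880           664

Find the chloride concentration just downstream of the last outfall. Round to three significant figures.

282 mg/L

Below outfall 1: Q → 56280 L/s, C = (51100·9.700 + 5180·2480)/56280 = 237.1 mg/L.
Below outfall 2: Q → 65180 L/s, C = (56280·237.1 + 8900·443.0)/65180 = 265.2 mg/L.
Below outfall 3: Q → 68060 L/s, C = (65180·265.2 + 2880·664.0)/68060 = 282.1 mg/L.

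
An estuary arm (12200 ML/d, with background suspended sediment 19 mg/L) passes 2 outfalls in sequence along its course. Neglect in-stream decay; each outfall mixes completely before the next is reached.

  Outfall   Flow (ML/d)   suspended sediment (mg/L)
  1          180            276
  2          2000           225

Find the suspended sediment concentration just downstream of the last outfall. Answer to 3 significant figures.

50.9 mg/L

Below outfall 1: Q → 12380 ML/d, C = (12200·19.00 + 180.0·276.0)/12380 = 22.74 mg/L.
Below outfall 2: Q → 14380 ML/d, C = (12380·22.74 + 2000·225.0)/14380 = 50.87 mg/L.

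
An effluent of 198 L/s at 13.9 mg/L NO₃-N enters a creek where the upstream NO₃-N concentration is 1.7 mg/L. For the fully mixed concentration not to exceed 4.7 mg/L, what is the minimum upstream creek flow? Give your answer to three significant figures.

607 L/s

Set C_mix = 4.7: (Q·1.700 + 198.0·13.90) / (Q + 198.0) = 4.7
→ Q = 198.0·(13.90 − 4.7)/(4.7 − 1.700) = 607.2 L/s.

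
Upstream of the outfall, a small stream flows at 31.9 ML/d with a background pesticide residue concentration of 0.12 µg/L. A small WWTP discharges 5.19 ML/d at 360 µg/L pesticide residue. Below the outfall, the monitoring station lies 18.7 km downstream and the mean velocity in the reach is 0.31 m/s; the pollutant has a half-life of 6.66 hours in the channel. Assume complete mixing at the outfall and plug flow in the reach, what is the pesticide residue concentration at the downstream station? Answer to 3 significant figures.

After mixing, C = (31.90·0.1200 + 5.190·360.0) / 37.09 = 1872/37.09 = 50.48 µg/L.
Travel time t = 18.7·1000 / 0.31 = 60320 s = 16.76 h.
Half-life 6.66 h → k = ln 2 / 6.66 = 0.1041 h⁻¹ = 2.498 d⁻¹.
Decay over the reach: 50.48·exp(−kt) = 50.48·0.1748 = 8.825 µg/L.

8.83 µg/L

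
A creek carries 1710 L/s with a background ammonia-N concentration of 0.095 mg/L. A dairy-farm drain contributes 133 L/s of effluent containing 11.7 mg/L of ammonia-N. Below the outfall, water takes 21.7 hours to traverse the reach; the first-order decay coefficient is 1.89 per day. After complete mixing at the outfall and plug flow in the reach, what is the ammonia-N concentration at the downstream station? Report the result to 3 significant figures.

0.169 mg/L

Mass balance: C = (1710·0.09500 + 133.0·11.70) / 1843 = 1719/1843 = 0.9325 mg/L.
First-order decay: C = 0.9325·exp(−k·t) = 0.9325·0.1811 = 0.1688 mg/L.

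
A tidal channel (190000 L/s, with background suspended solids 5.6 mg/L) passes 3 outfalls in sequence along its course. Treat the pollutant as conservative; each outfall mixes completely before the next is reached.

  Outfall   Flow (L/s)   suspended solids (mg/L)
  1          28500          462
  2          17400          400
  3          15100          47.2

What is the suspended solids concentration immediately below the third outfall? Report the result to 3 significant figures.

After outfall 1: Q = 190000 + 28500 = 218500 L/s; C = (190000·5.600 + 28500·462.0)/218500 = 65.13 mg/L.
After outfall 2: Q = 218500 + 17400 = 235900 L/s; C = (218500·65.13 + 17400·400.0)/235900 = 89.83 mg/L.
After outfall 3: Q = 235900 + 15100 = 251000 L/s; C = (235900·89.83 + 15100·47.20)/251000 = 87.27 mg/L.

87.3 mg/L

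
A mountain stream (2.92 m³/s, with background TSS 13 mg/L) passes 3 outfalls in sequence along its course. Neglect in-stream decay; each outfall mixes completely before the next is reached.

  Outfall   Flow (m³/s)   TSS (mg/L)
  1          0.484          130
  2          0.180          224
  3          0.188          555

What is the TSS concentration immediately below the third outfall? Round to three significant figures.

Outfall 1: combined Q = 3.404 m³/s; C = (2.920·13.00 + 0.4840·130.0)/3.404 = 29.64 mg/L.
Outfall 2: combined Q = 3.584 m³/s; C = (3.404·29.64 + 0.1800·224.0)/3.584 = 39.40 mg/L.
Outfall 3: combined Q = 3.772 m³/s; C = (3.584·39.40 + 0.1880·555.0)/3.772 = 65.10 mg/L.

65.1 mg/L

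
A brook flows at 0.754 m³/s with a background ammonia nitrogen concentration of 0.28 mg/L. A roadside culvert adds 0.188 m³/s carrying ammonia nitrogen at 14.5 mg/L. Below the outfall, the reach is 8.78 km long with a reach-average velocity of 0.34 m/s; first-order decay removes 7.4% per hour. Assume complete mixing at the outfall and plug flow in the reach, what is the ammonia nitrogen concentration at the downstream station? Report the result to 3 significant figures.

1.80 mg/L

Flow-weighted average: C = (0.7540·0.2800 + 0.1880·14.50) / 0.9420 = 2.937/0.9420 = 3.118 mg/L.
Travel time t = 8.78·1000 / 0.34 = 25820 s = 7.173 h.
7.4%/h lost → k = −ln(1 − 0.074) = 0.07688 h⁻¹.
Decay over the reach: 3.118·exp(−kt) = 3.118·0.5761 = 1.796 mg/L.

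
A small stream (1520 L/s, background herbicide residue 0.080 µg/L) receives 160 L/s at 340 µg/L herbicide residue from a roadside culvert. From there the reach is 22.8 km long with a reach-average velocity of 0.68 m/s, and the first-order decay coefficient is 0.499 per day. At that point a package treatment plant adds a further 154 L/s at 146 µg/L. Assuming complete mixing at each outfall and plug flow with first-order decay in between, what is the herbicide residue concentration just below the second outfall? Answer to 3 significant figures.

Mixed concentration C = ΣQC/ΣQ = (1520·0.08000 + 160.0·340.0) / 1680 = 54520/1680 = 32.45 µg/L; combined flow 1680 L/s.
Travel time t = 22.8·1000 / 0.68 = 33530 s = 9.314 h.
After decay, C = 32.45 × e^(−kt) = 32.45 × 0.8239 = 26.74 µg/L.
At the second outfall, C = (1680·26.74 + 154.0·146.0) / (1680 + 154.0) = 36.75 µg/L.

36.8 µg/L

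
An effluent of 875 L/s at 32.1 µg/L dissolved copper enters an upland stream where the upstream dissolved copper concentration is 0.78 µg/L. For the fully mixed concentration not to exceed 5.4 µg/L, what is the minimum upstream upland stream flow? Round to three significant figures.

Set C_mix = 5.4: (Q·0.7800 + 875.0·32.10) / (Q + 875.0) = 5.4
→ Q = 875.0·(32.10 − 5.4)/(5.4 − 0.7800) = 5057 L/s.

5060 L/s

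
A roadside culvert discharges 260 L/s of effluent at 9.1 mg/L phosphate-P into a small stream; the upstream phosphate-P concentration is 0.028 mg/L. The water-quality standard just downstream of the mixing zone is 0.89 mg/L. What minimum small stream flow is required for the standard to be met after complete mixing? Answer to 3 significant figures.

2480 L/s

Set C_mix = 0.89: (Q·0.02800 + 260.0·9.100) / (Q + 260.0) = 0.89
→ Q = 260.0·(9.100 − 0.89)/(0.89 − 0.02800) = 2476 L/s.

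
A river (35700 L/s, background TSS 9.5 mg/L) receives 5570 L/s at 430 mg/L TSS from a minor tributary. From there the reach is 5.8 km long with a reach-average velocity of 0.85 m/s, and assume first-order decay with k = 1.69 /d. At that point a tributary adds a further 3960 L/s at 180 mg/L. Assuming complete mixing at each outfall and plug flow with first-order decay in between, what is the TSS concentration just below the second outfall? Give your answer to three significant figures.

68.7 mg/L

After mixing, C = (35700·9.500 + 5570·430.0) / 41270 = 2734000/41270 = 66.25 mg/L; combined flow 41270 L/s.
Travel time t = 5.8·1000 / 0.85 = 6824 s = 1.895 h.
First-order decay: C = 66.25·exp(−k·t) = 66.25·0.8751 = 57.97 mg/L.
Second outfall: C = (41270·57.97 + 3960·180.0)/45230 = 68.66 mg/L.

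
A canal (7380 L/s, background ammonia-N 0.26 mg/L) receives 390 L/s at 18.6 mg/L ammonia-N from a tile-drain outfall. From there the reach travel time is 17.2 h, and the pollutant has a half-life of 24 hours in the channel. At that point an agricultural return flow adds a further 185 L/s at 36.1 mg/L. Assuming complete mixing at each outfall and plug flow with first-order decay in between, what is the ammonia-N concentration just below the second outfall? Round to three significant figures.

Conservation of mass: C = (7380·0.2600 + 390.0·18.60) / 7770 = 9173/7770 = 1.181 mg/L; combined flow 7770 L/s.
Half-life 24 h → k = ln 2 / 24 = 0.02888 h⁻¹ = 0.6931 d⁻¹.
Applying C = C₀e^(−kt): 1.181 × 0.6085 = 0.7184 mg/L.
Second outfall: C = (7770·0.7184 + 185.0·36.10)/7955 = 1.541 mg/L.

1.54 mg/L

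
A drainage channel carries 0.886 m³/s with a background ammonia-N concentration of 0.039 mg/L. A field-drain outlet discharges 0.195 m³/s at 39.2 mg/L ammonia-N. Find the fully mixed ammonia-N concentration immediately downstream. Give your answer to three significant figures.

7.10 mg/L

Mixed concentration C = ΣQC/ΣQ = (0.8860·0.03900 + 0.1950·39.20) / 1.081 = 7.679/1.081 = 7.103 mg/L.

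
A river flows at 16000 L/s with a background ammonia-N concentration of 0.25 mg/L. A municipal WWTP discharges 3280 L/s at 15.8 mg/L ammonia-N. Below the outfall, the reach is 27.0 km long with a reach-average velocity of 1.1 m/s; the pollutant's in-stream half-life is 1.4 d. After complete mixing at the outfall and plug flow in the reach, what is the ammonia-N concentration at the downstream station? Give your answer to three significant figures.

2.52 mg/L

Flow-weighted average: C = (16000·0.2500 + 3280·15.80) / 19280 = 55820/19280 = 2.895 mg/L.
Travel time t = 27.0·1000 / 1.1 = 24550 s = 6.818 h.
Half-life 1.4 d → k = ln 2 / 1.4 = 0.4951 d⁻¹.
First-order decay: C = 2.895·exp(−k·t) = 2.895·0.8688 = 2.516 mg/L.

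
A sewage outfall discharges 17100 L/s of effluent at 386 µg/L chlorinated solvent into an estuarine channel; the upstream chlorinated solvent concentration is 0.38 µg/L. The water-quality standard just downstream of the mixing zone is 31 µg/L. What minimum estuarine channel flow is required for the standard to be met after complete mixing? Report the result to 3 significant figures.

198000 L/s

Set C_mix = 31: (Q·0.3800 + 17100·386.0) / (Q + 17100) = 31
→ Q = 17100·(386.0 − 31)/(31 − 0.3800) = 198300 L/s.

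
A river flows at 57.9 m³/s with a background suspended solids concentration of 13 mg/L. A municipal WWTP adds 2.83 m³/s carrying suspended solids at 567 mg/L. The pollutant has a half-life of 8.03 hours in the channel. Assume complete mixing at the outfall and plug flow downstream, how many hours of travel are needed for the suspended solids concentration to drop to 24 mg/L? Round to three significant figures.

5.57 h

Flow-weighted average: C = (57.90·13.00 + 2.830·567.0) / 60.73 = 2357/60.73 = 38.82 mg/L.
Half-life 8.03 h → k = ln 2 / 8.03 = 0.08632 h⁻¹ = 2.072 d⁻¹.
38.82·exp(−k·t) = 24 → t = ln(38.82/24)/k = 20050 s = 5.570 h.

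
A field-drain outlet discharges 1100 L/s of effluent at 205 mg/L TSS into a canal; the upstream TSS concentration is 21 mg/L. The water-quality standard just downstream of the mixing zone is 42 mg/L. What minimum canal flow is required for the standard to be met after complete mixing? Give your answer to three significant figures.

8540 L/s

Set C_mix = 42: (Q·21.00 + 1100·205.0) / (Q + 1100) = 42
→ Q = 1100·(205.0 − 42)/(42 − 21.00) = 8538 L/s.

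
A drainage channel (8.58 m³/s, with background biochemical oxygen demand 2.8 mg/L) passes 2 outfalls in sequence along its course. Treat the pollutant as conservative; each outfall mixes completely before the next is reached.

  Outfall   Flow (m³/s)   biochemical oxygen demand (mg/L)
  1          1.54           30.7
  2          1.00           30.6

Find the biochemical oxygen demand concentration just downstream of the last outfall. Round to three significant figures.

Outfall 1: combined Q = 10.12 m³/s; C = (8.580·2.800 + 1.540·30.70)/10.12 = 7.046 mg/L.
Outfall 2: combined Q = 11.12 m³/s; C = (10.12·7.046 + 1.000·30.60)/11.12 = 9.164 mg/L.

9.16 mg/L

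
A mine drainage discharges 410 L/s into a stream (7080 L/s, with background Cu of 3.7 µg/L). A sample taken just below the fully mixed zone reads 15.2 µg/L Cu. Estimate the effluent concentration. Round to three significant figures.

Mass balance: 7080·3.700 + 410.0·Cₑ = 7490·15.20
→ Cₑ = (7490·15.20 − 7080·3.700) / 410.0 = 213.8 µg/L.

214 µg/L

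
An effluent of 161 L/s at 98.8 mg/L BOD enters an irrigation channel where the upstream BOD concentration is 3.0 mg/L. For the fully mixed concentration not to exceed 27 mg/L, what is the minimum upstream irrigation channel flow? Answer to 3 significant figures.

Set C_mix = 27: (Q·3.000 + 161.0·98.80) / (Q + 161.0) = 27
→ Q = 161.0·(98.80 − 27)/(27 − 3.000) = 481.7 L/s.

482 L/s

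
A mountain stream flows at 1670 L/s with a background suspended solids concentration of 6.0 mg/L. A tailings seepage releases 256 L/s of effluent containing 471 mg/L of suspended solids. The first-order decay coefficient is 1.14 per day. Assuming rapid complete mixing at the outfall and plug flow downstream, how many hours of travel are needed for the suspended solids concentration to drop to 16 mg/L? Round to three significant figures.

30.4 h

Flow-weighted average: C = (1670·6.000 + 256.0·471.0) / 1926 = 130600/1926 = 67.81 mg/L.
67.81·exp(−k·t) = 16 → t = ln(67.81/16)/k = 109400 s = 30.40 h.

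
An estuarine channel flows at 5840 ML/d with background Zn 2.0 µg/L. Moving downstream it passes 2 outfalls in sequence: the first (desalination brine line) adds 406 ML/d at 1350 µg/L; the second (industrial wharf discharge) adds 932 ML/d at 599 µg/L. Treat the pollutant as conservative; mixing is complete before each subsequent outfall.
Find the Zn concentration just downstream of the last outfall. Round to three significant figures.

Below outfall 1: Q → 6246 ML/d, C = (5840·2.000 + 406.0·1350)/6246 = 89.62 µg/L.
Below outfall 2: Q → 7178 ML/d, C = (6246·89.62 + 932.0·599.0)/7178 = 155.8 µg/L.

156 µg/L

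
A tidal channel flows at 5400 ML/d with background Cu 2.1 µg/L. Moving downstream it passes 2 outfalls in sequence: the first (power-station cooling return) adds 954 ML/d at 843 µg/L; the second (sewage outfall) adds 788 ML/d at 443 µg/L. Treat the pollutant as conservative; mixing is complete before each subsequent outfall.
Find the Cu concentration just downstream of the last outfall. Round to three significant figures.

Below outfall 1: Q → 6354 ML/d, C = (5400·2.100 + 954.0·843.0)/6354 = 128.4 µg/L.
Below outfall 2: Q → 7142 ML/d, C = (6354·128.4 + 788.0·443.0)/7142 = 163.1 µg/L.

163 µg/L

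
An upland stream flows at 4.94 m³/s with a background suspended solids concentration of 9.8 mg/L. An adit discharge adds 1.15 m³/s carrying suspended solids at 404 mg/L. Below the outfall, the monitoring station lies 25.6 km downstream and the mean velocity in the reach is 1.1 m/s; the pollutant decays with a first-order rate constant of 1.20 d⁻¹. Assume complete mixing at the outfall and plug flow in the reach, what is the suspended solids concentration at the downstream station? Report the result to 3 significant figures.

61.0 mg/L

Conservation of mass: C = (4.940·9.800 + 1.150·404.0) / 6.090 = 513.0/6.090 = 84.24 mg/L.
Travel time t = 25.6·1000 / 1.1 = 23270 s = 6.465 h.
First-order decay: C = 84.24·exp(−k·t) = 84.24·0.7238 = 60.97 mg/L.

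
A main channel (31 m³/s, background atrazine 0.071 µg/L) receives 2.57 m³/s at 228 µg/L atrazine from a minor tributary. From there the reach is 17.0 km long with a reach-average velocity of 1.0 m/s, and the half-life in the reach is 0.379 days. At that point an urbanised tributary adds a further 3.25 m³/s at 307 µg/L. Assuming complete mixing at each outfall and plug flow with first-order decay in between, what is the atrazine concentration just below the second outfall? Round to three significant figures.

Conservation of mass: C = (31.00·0.07100 + 2.570·228.0) / 33.57 = 588.2/33.57 = 17.52 µg/L; combined flow 33.57 m³/s.
Travel time t = 17.0·1000 / 1.0 = 17000 s = 4.722 h.
Half-life 0.379 d → k = ln 2 / 0.379 = 1.829 d⁻¹.
After decay, C = 17.52 × e^(−kt) = 17.52 × 0.6978 = 12.23 µg/L.
Second outfall: C = (33.57·12.23 + 3.250·307.0)/36.82 = 38.24 µg/L.

38.2 µg/L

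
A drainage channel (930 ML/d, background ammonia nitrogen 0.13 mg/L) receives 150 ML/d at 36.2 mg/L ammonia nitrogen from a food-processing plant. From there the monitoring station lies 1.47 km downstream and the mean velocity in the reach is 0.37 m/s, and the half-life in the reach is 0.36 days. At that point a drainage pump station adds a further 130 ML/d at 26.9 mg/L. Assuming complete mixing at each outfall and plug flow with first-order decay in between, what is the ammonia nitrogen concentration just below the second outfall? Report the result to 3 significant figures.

After mixing, C = (930.0·0.1300 + 150.0·36.20) / 1080 = 5551/1080 = 5.140 mg/L; combined flow 1080 ML/d.
Travel time t = 1.47·1000 / 0.37 = 3973 s = 1.104 h.
Half-life 0.36 d → k = ln 2 / 0.36 = 1.925 d⁻¹.
First-order decay: C = 5.140·exp(−k·t) = 5.140·0.9153 = 4.704 mg/L.
Second outfall: C = (1080·4.704 + 130.0·26.90)/1210 = 7.089 mg/L.

7.09 mg/L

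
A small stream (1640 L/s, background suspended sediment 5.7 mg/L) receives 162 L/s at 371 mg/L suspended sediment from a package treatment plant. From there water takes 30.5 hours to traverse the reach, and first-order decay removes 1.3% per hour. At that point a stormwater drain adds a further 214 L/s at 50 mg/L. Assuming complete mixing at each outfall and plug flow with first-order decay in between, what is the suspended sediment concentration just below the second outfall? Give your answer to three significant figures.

28.4 mg/L

Mixed concentration C = ΣQC/ΣQ = (1640·5.700 + 162.0·371.0) / 1802 = 69450/1802 = 38.54 mg/L; combined flow 1802 L/s.
1.3%/h lost → k = −ln(1 − 0.013) = 0.01309 h⁻¹.
First-order decay: C = 38.54·exp(−k·t) = 38.54·0.6709 = 25.86 mg/L.
At the second outfall, C = (1802·25.86 + 214.0·50.00) / (1802 + 214.0) = 28.42 mg/L.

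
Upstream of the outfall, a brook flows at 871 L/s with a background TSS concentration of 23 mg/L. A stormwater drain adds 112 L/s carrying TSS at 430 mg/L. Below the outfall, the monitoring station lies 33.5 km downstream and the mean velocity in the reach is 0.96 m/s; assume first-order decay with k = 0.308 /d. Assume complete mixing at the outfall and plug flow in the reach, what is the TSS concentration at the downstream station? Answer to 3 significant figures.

61.3 mg/L

Mass balance: C = (871.0·23.00 + 112.0·430.0) / 983.0 = 68190/983.0 = 69.37 mg/L.
Travel time t = 33.5·1000 / 0.96 = 34900 s = 9.693 h.
First-order decay: C = 69.37·exp(−k·t) = 69.37·0.8830 = 61.26 mg/L.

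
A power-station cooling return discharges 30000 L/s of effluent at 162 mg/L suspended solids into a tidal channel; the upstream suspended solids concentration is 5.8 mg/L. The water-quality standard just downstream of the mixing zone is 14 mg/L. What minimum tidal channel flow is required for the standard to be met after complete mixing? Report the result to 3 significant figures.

Set C_mix = 14: (Q·5.800 + 30000·162.0) / (Q + 30000) = 14
→ Q = 30000·(162.0 − 14)/(14 − 5.800) = 541500 L/s.

541000 L/s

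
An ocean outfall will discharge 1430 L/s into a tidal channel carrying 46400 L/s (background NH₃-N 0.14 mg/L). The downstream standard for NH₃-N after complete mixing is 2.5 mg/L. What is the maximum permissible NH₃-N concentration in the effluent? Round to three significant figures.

At the limit, (Qr·Cr + Qe·Cₑ)/(Qr + Qe) = 2.5:
Cₑ = (47830·2.5 − 46400·0.1400) / 1430 = 79.08 mg/L.

79.1 mg/L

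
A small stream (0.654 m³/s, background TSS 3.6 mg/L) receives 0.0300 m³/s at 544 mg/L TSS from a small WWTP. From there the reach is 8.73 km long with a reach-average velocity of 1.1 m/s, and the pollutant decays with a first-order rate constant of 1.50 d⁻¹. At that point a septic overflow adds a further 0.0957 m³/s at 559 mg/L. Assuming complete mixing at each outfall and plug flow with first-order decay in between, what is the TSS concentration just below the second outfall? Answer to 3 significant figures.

89.5 mg/L

Conservation of mass: C = (0.6540·3.600 + 0.03000·544.0) / 0.6840 = 18.67/0.6840 = 27.30 mg/L; combined flow 0.6840 m³/s.
Travel time t = 8.73·1000 / 1.1 = 7936 s = 2.205 h.
After decay, C = 27.30 × e^(−kt) = 27.30 × 0.8713 = 23.79 mg/L.
Second outfall: C = (0.6840·23.79 + 0.09570·559.0)/0.7797 = 89.48 mg/L.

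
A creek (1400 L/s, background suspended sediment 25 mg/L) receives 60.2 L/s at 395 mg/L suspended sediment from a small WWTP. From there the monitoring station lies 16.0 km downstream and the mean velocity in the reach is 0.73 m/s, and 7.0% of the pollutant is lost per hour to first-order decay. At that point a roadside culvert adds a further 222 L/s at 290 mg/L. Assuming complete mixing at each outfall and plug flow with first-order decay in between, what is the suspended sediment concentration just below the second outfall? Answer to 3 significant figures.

Mass balance: C = (1400·25.00 + 60.20·395.0) / 1460 = 58780/1460 = 40.25 mg/L; combined flow 1460 L/s.
Travel time t = 16.0·1000 / 0.73 = 21920 s = 6.088 h.
7.0%/h lost → k = −ln(1 − 0.07) = 0.07257 h⁻¹.
Decay over the reach: 40.25·exp(−kt) = 40.25·0.6429 = 25.88 mg/L.
At the second outfall, C = (1460·25.88 + 222.0·290.0) / (1460 + 222.0) = 60.73 mg/L.

60.7 mg/L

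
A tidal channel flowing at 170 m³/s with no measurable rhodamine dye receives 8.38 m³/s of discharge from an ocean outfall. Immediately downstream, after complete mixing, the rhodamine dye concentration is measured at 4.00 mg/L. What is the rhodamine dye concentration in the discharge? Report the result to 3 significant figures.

85.1 mg/L

Mass balance: 170.0·0 + 8.380·Cₑ = 178.4·4.000
→ Cₑ = (178.4·4.000 − 170.0·0) / 8.380 = 85.15 mg/L.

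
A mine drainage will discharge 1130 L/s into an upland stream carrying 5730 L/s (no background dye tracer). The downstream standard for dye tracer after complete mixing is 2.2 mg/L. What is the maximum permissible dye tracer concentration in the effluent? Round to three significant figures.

13.4 mg/L

At the limit, (Qr·Cr + Qe·Cₑ)/(Qr + Qe) = 2.2:
Cₑ = (6860·2.2 − 5730·0) / 1130 = 13.36 mg/L.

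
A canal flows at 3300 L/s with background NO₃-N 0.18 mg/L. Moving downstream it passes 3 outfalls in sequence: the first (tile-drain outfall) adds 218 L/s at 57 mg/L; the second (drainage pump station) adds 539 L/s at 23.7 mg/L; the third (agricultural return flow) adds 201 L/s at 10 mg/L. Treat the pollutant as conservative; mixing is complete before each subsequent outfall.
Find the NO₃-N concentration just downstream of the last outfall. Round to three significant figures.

After outfall 1: Q = 3300 + 218.0 = 3518 L/s; C = (3300·0.1800 + 218.0·57.00)/3518 = 3.701 mg/L.
After outfall 2: Q = 3518 + 539.0 = 4057 L/s; C = (3518·3.701 + 539.0·23.70)/4057 = 6.358 mg/L.
After outfall 3: Q = 4057 + 201.0 = 4258 L/s; C = (4057·6.358 + 201.0·10.00)/4258 = 6.530 mg/L.

6.53 mg/L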